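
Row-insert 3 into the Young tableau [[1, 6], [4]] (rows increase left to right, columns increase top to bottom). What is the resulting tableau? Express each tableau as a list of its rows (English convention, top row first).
In row 1, 3 replaces 6 (the leftmost entry greater than 3); 6 is bumped to row 2. 6 is appended to row 2. The new tableau is [[1, 3], [4, 6]].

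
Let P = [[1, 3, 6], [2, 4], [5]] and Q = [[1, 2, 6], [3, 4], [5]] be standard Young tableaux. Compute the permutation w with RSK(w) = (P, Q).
2 5 1 4 3 6

Reverse the RSK construction: for i from n down to 1, find the cell of Q containing i, remove the entry at that cell from P, and reverse-bump it up through P; the value ejected from row 1 is w(i).

Step i=6: Q has 6 at row 1, column 3; remove that cell from P, ejecting 6. So w(6) = 6. P is now [[1, 3], [2, 4], [5]].
Step i=5: Q has 5 at row 3, column 1; remove 5 from row 3 of P and reverse-bump: 5 enters row 2 and ejects 4; 4 enters row 1 and ejects 3. So w(5) = 3. P is now [[1, 4], [2, 5]].
Step i=4: Q has 4 at row 2, column 2; remove 5 from row 2 of P and reverse-bump: 5 enters row 1 and ejects 4. So w(4) = 4. P is now [[1, 5], [2]].
Step i=3: Q has 3 at row 2, column 1; remove 2 from row 2 of P and reverse-bump: 2 enters row 1 and ejects 1. So w(3) = 1. P is now [[2, 5]].
Step i=2: Q has 2 at row 1, column 2; remove that cell from P, ejecting 5. So w(2) = 5. P is now [[2]].
Step i=1: Q has 1 at row 1, column 1; remove that cell from P, ejecting 2. So w(1) = 2. P is now [].

So w = 2 5 1 4 3 6.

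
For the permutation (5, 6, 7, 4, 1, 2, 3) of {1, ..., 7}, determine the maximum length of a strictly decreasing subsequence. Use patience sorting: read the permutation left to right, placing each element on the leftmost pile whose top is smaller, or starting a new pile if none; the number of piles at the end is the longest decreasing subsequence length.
5: new pile. tops = [5]
6: onto pile 1 (replacing 5). tops = [6]
7: onto pile 1 (replacing 6). tops = [7]
4: new pile. tops = [7, 4]
1: new pile. tops = [7, 4, 1]
2: onto pile 3 (replacing 1). tops = [7, 4, 2]
3: onto pile 3 (replacing 2). tops = [7, 4, 3]

3 piles, so the longest decreasing subsequence has length 3.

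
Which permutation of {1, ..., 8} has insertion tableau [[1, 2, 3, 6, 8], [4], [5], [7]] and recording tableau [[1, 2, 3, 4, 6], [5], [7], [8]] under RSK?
Reverse the RSK construction: for i from n down to 1, find the cell of Q containing i, remove the entry at that cell from P, and reverse-bump it up through P; the value ejected from row 1 is w(i).

Step i=8: Q has 8 at row 4, column 1; remove 7 from row 4 of P and reverse-bump: 7 enters row 3 and ejects 5; 5 enters row 2 and ejects 4; 4 enters row 1 and ejects 3. So w(8) = 3. P is now [[1, 2, 4, 6, 8], [5], [7]].
Step i=7: Q has 7 at row 3, column 1; remove 7 from row 3 of P and reverse-bump: 7 enters row 2 and ejects 5; 5 enters row 1 and ejects 4. So w(7) = 4. P is now [[1, 2, 5, 6, 8], [7]].
Step i=6: Q has 6 at row 1, column 5; remove that cell from P, ejecting 8. So w(6) = 8. P is now [[1, 2, 5, 6], [7]].
Step i=5: Q has 5 at row 2, column 1; remove 7 from row 2 of P and reverse-bump: 7 enters row 1 and ejects 6. So w(5) = 6. P is now [[1, 2, 5, 7]].
Step i=4: Q has 4 at row 1, column 4; remove that cell from P, ejecting 7. So w(4) = 7. P is now [[1, 2, 5]].
Step i=3: Q has 3 at row 1, column 3; remove that cell from P, ejecting 5. So w(3) = 5. P is now [[1, 2]].
Step i=2: Q has 2 at row 1, column 2; remove that cell from P, ejecting 2. So w(2) = 2. P is now [[1]].
Step i=1: Q has 1 at row 1, column 1; remove that cell from P, ejecting 1. So w(1) = 1. P is now [].

So w = 1 2 5 7 6 8 4 3.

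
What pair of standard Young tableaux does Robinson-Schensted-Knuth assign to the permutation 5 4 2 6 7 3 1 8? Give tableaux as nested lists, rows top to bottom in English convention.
Insert each entry of the permutation into P by Schensted row insertion, recording in Q the position of each new cell.

Insert 5: appended to row 1. P = [[5]], Q = [[1]].
Insert 4: 4 bumps 5 from row 1; 5 starts row 2. P = [[4], [5]], Q = [[1], [2]].
Insert 2: 2 bumps 4 from row 1; 4 bumps 5 from row 2; 5 starts row 3. P = [[2], [4], [5]], Q = [[1], [2], [3]].
Insert 6: appended to row 1. P = [[2, 6], [4], [5]], Q = [[1, 4], [2], [3]].
Insert 7: appended to row 1. P = [[2, 6, 7], [4], [5]], Q = [[1, 4, 5], [2], [3]].
Insert 3: 3 bumps 6 from row 1; 6 appends to row 2. P = [[2, 3, 7], [4, 6], [5]], Q = [[1, 4, 5], [2, 6], [3]].
Insert 1: 1 bumps 2 from row 1; 2 bumps 4 from row 2; 4 bumps 5 from row 3; 5 starts row 4. P = [[1, 3, 7], [2, 6], [4], [5]], Q = [[1, 4, 5], [2, 6], [3], [7]].
Insert 8: appended to row 1. P = [[1, 3, 7, 8], [2, 6], [4], [5]], Q = [[1, 4, 5, 8], [2, 6], [3], [7]].

So P = [[1, 3, 7, 8], [2, 6], [4], [5]], Q = [[1, 4, 5, 8], [2, 6], [3], [7]].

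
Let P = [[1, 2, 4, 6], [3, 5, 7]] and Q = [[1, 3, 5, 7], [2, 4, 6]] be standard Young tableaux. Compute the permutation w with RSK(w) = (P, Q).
3 1 5 2 7 4 6

Reverse the RSK construction: for i from n down to 1, find the cell of Q containing i, remove the entry at that cell from P, and reverse-bump it up through P; the value ejected from row 1 is w(i).

Step i=7: Q has 7 at row 1, column 4; remove that cell from P, ejecting 6. So w(7) = 6. P is now [[1, 2, 4], [3, 5, 7]].
Step i=6: Q has 6 at row 2, column 3; remove 7 from row 2 of P and reverse-bump: 7 enters row 1 and ejects 4. So w(6) = 4. P is now [[1, 2, 7], [3, 5]].
Step i=5: Q has 5 at row 1, column 3; remove that cell from P, ejecting 7. So w(5) = 7. P is now [[1, 2], [3, 5]].
Step i=4: Q has 4 at row 2, column 2; remove 5 from row 2 of P and reverse-bump: 5 enters row 1 and ejects 2. So w(4) = 2. P is now [[1, 5], [3]].
Step i=3: Q has 3 at row 1, column 2; remove that cell from P, ejecting 5. So w(3) = 5. P is now [[1], [3]].
Step i=2: Q has 2 at row 2, column 1; remove 3 from row 2 of P and reverse-bump: 3 enters row 1 and ejects 1. So w(2) = 1. P is now [[3]].
Step i=1: Q has 1 at row 1, column 1; remove that cell from P, ejecting 3. So w(1) = 3. P is now [].

So w = 3 1 5 2 7 4 6.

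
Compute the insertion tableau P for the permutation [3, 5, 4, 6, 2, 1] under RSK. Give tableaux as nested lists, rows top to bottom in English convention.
P = [[1, 4, 6], [2], [3], [5]]

Insert 3: appended to row 1. P = [[3]].
Insert 5: appended to row 1. P = [[3, 5]].
Insert 4: 4 bumps 5 from row 1; 5 starts row 2. P = [[3, 4], [5]].
Insert 6: appended to row 1. P = [[3, 4, 6], [5]].
Insert 2: 2 bumps 3 from row 1; 3 bumps 5 from row 2; 5 starts row 3. P = [[2, 4, 6], [3], [5]].
Insert 1: 1 bumps 2 from row 1; 2 bumps 3 from row 2; 3 bumps 5 from row 3; 5 starts row 4. P = [[1, 4, 6], [2], [3], [5]].

So P = [[1, 4, 6], [2], [3], [5]].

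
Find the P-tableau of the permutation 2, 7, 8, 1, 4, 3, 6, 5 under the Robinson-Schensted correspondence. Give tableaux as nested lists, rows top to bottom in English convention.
P = [[1, 3, 5], [2, 4, 6], [7, 8]]

Insert 2: appended to row 1. P = [[2]].
Insert 7: appended to row 1. P = [[2, 7]].
Insert 8: appended to row 1. P = [[2, 7, 8]].
Insert 1: 1 bumps 2 from row 1; 2 starts row 2. P = [[1, 7, 8], [2]].
Insert 4: 4 bumps 7 from row 1; 7 appends to row 2. P = [[1, 4, 8], [2, 7]].
Insert 3: 3 bumps 4 from row 1; 4 bumps 7 from row 2; 7 starts row 3. P = [[1, 3, 8], [2, 4], [7]].
Insert 6: 6 bumps 8 from row 1; 8 appends to row 2. P = [[1, 3, 6], [2, 4, 8], [7]].
Insert 5: 5 bumps 6 from row 1; 6 bumps 8 from row 2; 8 appends to row 3. P = [[1, 3, 5], [2, 4, 6], [7, 8]].

So P = [[1, 3, 5], [2, 4, 6], [7, 8]].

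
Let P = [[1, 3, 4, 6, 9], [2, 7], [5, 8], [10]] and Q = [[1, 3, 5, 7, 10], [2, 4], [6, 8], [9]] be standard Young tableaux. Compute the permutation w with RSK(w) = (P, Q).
Reverse the RSK construction: for i from n down to 1, find the cell of Q containing i, remove the entry at that cell from P, and reverse-bump it up through P; the value ejected from row 1 is w(i).

Step i=10: Q has 10 at row 1, column 5; remove that cell from P, ejecting 9. So w(10) = 9. P is now [[1, 3, 4, 6], [2, 7], [5, 8], [10]].
Step i=9: Q has 9 at row 4, column 1; remove 10 from row 4 of P and reverse-bump: 10 enters row 3 and ejects 8; 8 enters row 2 and ejects 7; 7 enters row 1 and ejects 6. So w(9) = 6. P is now [[1, 3, 4, 7], [2, 8], [5, 10]].
Step i=8: Q has 8 at row 3, column 2; remove 10 from row 3 of P and reverse-bump: 10 enters row 2 and ejects 8; 8 enters row 1 and ejects 7. So w(8) = 7. P is now [[1, 3, 4, 8], [2, 10], [5]].
Step i=7: Q has 7 at row 1, column 4; remove that cell from P, ejecting 8. So w(7) = 8. P is now [[1, 3, 4], [2, 10], [5]].
Step i=6: Q has 6 at row 3, column 1; remove 5 from row 3 of P and reverse-bump: 5 enters row 2 and ejects 2; 2 enters row 1 and ejects 1. So w(6) = 1. P is now [[2, 3, 4], [5, 10]].
Step i=5: Q has 5 at row 1, column 3; remove that cell from P, ejecting 4. So w(5) = 4. P is now [[2, 3], [5, 10]].
Step i=4: Q has 4 at row 2, column 2; remove 10 from row 2 of P and reverse-bump: 10 enters row 1 and ejects 3. So w(4) = 3. P is now [[2, 10], [5]].
Step i=3: Q has 3 at row 1, column 2; remove that cell from P, ejecting 10. So w(3) = 10. P is now [[2], [5]].
Step i=2: Q has 2 at row 2, column 1; remove 5 from row 2 of P and reverse-bump: 5 enters row 1 and ejects 2. So w(2) = 2. P is now [[5]].
Step i=1: Q has 1 at row 1, column 1; remove that cell from P, ejecting 5. So w(1) = 5. P is now [].

So w = 5 2 10 3 4 1 8 7 6 9.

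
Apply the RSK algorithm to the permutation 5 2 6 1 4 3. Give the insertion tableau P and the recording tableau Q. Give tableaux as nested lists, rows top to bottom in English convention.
Insert each entry of the permutation into P by Schensted row insertion, recording in Q the position of each new cell.

Insert 5: appended to row 1. P = [[5]], Q = [[1]].
Insert 2: 2 bumps 5 from row 1; 5 starts row 2. P = [[2], [5]], Q = [[1], [2]].
Insert 6: appended to row 1. P = [[2, 6], [5]], Q = [[1, 3], [2]].
Insert 1: 1 bumps 2 from row 1; 2 bumps 5 from row 2; 5 starts row 3. P = [[1, 6], [2], [5]], Q = [[1, 3], [2], [4]].
Insert 4: 4 bumps 6 from row 1; 6 appends to row 2. P = [[1, 4], [2, 6], [5]], Q = [[1, 3], [2, 5], [4]].
Insert 3: 3 bumps 4 from row 1; 4 bumps 6 from row 2; 6 appends to row 3. P = [[1, 3], [2, 4], [5, 6]], Q = [[1, 3], [2, 5], [4, 6]].

So P = [[1, 3], [2, 4], [5, 6]], Q = [[1, 3], [2, 5], [4, 6]].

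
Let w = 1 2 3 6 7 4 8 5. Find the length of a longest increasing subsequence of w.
6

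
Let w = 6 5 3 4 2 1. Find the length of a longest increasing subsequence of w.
2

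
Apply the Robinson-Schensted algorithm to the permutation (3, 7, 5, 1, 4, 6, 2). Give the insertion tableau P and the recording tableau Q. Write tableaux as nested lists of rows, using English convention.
P = [[1, 2, 6], [3, 4], [5], [7]], Q = [[1, 2, 6], [3, 5], [4], [7]]

Insert each entry of the permutation into P by Schensted row insertion, recording in Q the position of each new cell.

After inserting 3: P = [[3]].
After inserting 7: P = [[3, 7]].
After inserting 5: P = [[3, 5], [7]].
After inserting 1: P = [[1, 5], [3], [7]].
After inserting 4: P = [[1, 4], [3, 5], [7]].
After inserting 6: P = [[1, 4, 6], [3, 5], [7]].
After inserting 2: P = [[1, 2, 6], [3, 4], [5], [7]].

So P = [[1, 2, 6], [3, 4], [5], [7]], Q = [[1, 2, 6], [3, 5], [4], [7]].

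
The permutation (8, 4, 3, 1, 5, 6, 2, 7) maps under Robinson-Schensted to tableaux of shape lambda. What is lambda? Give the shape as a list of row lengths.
RSK row insertion gives P = [[1, 2, 6, 7], [3, 5], [4], [8]], which has shape [4, 2, 1, 1].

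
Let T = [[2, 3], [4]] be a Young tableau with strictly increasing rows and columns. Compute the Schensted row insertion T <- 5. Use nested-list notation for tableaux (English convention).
[[2, 3, 5], [4]]

5 is larger than every entry of row 1, so it is appended to row 1. The new tableau is [[2, 3, 5], [4]].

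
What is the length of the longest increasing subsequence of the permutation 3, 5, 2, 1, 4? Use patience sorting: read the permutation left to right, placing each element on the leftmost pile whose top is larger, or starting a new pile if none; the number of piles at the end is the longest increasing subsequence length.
2

3: new pile. tops = [3]
5: new pile. tops = [3, 5]
2: onto pile 1 (replacing 3). tops = [2, 5]
1: onto pile 1 (replacing 2). tops = [1, 5]
4: onto pile 2 (replacing 5). tops = [1, 4]

2 piles, so the longest increasing subsequence has length 2.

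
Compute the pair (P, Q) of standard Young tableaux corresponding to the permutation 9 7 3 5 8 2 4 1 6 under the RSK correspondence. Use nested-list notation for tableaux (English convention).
P = [[1, 4, 6], [2, 5, 8], [3], [7], [9]], Q = [[1, 4, 5], [2, 7, 9], [3], [6], [8]]

Insert each entry of the permutation into P by Schensted row insertion, recording in Q the position of each new cell.

Insert 9: appended to row 1. P = [[9]].
Insert 7: 7 bumps 9 from row 1; 9 starts row 2. P = [[7], [9]].
Insert 3: 3 bumps 7 from row 1; 7 bumps 9 from row 2; 9 starts row 3. P = [[3], [7], [9]].
Insert 5: appended to row 1. P = [[3, 5], [7], [9]].
Insert 8: appended to row 1. P = [[3, 5, 8], [7], [9]].
Insert 2: 2 bumps 3 from row 1; 3 bumps 7 from row 2; 7 bumps 9 from row 3; 9 starts row 4. P = [[2, 5, 8], [3], [7], [9]].
Insert 4: 4 bumps 5 from row 1; 5 appends to row 2. P = [[2, 4, 8], [3, 5], [7], [9]].
Insert 1: 1 bumps 2 from row 1; 2 bumps 3 from row 2; 3 bumps 7 from row 3; 7 bumps 9 from row 4; 9 starts row 5. P = [[1, 4, 8], [2, 5], [3], [7], [9]].
Insert 6: 6 bumps 8 from row 1; 8 appends to row 2. P = [[1, 4, 6], [2, 5, 8], [3], [7], [9]].

So P = [[1, 4, 6], [2, 5, 8], [3], [7], [9]], Q = [[1, 4, 5], [2, 7, 9], [3], [6], [8]].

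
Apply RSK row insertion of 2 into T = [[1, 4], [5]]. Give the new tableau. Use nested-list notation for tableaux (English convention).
In row 1, 2 replaces 4 (the leftmost entry greater than 2); 4 is bumped to row 2. In row 2, 4 replaces 5 (the leftmost entry greater than 4); 5 is bumped to row 3. 5 starts a new row 3. The new tableau is [[1, 2], [4], [5]].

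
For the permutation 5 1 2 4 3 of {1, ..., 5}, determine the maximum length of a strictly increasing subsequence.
3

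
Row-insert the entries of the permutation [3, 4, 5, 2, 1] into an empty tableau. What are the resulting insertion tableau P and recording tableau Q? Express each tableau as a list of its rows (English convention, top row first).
P = [[1, 4, 5], [2], [3]], Q = [[1, 2, 3], [4], [5]]

Insert each entry of the permutation into P by Schensted row insertion, recording in Q the position of each new cell.

After inserting 3: P = [[3]].
After inserting 4: P = [[3, 4]].
After inserting 5: P = [[3, 4, 5]].
After inserting 2: P = [[2, 4, 5], [3]].
After inserting 1: P = [[1, 4, 5], [2], [3]].

So P = [[1, 4, 5], [2], [3]], Q = [[1, 2, 3], [4], [5]].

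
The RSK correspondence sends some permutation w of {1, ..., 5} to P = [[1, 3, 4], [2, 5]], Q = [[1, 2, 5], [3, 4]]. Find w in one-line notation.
2 5 1 3 4

Reverse the RSK construction: for i from n down to 1, find the cell of Q containing i, remove the entry at that cell from P, and reverse-bump it up through P; the value ejected from row 1 is w(i).

Step i=5: Q has 5 at row 1, column 3; remove that cell from P, ejecting 4. So w(5) = 4. P is now [[1, 3], [2, 5]].
Step i=4: Q has 4 at row 2, column 2; remove 5 from row 2 of P and reverse-bump: 5 enters row 1 and ejects 3. So w(4) = 3. P is now [[1, 5], [2]].
Step i=3: Q has 3 at row 2, column 1; remove 2 from row 2 of P and reverse-bump: 2 enters row 1 and ejects 1. So w(3) = 1. P is now [[2, 5]].
Step i=2: Q has 2 at row 1, column 2; remove that cell from P, ejecting 5. So w(2) = 5. P is now [[2]].
Step i=1: Q has 1 at row 1, column 1; remove that cell from P, ejecting 2. So w(1) = 2. P is now [].

So w = 2 5 1 3 4.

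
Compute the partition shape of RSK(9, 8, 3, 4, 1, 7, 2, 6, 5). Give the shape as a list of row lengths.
Row-insert each entry into an empty tableau.

After inserting 9: P = [[9]].
After inserting 8: P = [[8], [9]].
After inserting 3: P = [[3], [8], [9]].
After inserting 4: P = [[3, 4], [8], [9]].
After inserting 1: P = [[1, 4], [3], [8], [9]].
After inserting 7: P = [[1, 4, 7], [3], [8], [9]].
After inserting 2: P = [[1, 2, 7], [3, 4], [8], [9]].
After inserting 6: P = [[1, 2, 6], [3, 4, 7], [8], [9]].
After inserting 5: P = [[1, 2, 5], [3, 4, 6], [7], [8], [9]].

The final insertion tableau P = [[1, 2, 5], [3, 4, 6], [7], [8], [9]] has shape [3, 3, 1, 1, 1].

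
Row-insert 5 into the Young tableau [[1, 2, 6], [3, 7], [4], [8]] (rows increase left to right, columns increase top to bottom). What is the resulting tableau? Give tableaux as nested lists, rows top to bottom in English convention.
[[1, 2, 5], [3, 6], [4, 7], [8]]

In row 1, 5 replaces 6 (the leftmost entry greater than 5); 6 is bumped to row 2. In row 2, 6 replaces 7 (the leftmost entry greater than 6); 7 is bumped to row 3. 7 is appended to row 3. The new tableau is [[1, 2, 5], [3, 6], [4, 7], [8]].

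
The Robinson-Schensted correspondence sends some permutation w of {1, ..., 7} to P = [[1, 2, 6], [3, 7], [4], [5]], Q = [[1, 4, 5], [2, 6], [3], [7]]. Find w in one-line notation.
Reverse RSK: for i = n, n-1, ..., 1, locate i in Q, remove the corresponding corner cell from P, and reverse-bump its entry up through P; the value ejected from row 1 is w(i).

So w = 5 4 1 3 7 6 2.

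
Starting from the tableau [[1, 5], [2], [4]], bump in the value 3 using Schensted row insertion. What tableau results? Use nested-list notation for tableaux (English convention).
[[1, 3], [2, 5], [4]]

In row 1, 3 replaces 5 (the leftmost entry greater than 3); 5 is bumped to row 2. 5 is appended to row 2. The new tableau is [[1, 3], [2, 5], [4]].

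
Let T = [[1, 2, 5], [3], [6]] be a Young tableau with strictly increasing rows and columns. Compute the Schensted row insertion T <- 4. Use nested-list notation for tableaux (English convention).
In row 1, 4 replaces 5 (the leftmost entry greater than 4); 5 is bumped to row 2. 5 is appended to row 2. The new tableau is [[1, 2, 4], [3, 5], [6]].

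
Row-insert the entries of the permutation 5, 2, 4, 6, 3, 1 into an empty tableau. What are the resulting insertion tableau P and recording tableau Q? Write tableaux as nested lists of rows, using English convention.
Insert each entry of the permutation into P by Schensted row insertion, recording in Q the position of each new cell.

After inserting 5: P = [[5]].
After inserting 2: P = [[2], [5]].
After inserting 4: P = [[2, 4], [5]].
After inserting 6: P = [[2, 4, 6], [5]].
After inserting 3: P = [[2, 3, 6], [4], [5]].
After inserting 1: P = [[1, 3, 6], [2], [4], [5]].

So P = [[1, 3, 6], [2], [4], [5]], Q = [[1, 3, 4], [2], [5], [6]].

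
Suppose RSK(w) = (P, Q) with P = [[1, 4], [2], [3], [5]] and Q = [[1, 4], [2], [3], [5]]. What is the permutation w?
5 3 2 4 1

Reverse the RSK construction: for i from n down to 1, find the cell of Q containing i, remove the entry at that cell from P, and reverse-bump it up through P; the value ejected from row 1 is w(i).

Step i=5: Q has 5 at row 4, column 1; remove 5 from row 4 of P and reverse-bump: 5 enters row 3 and ejects 3; 3 enters row 2 and ejects 2; 2 enters row 1 and ejects 1. So w(5) = 1. P is now [[2, 4], [3], [5]].
Step i=4: Q has 4 at row 1, column 2; remove that cell from P, ejecting 4. So w(4) = 4. P is now [[2], [3], [5]].
Step i=3: Q has 3 at row 3, column 1; remove 5 from row 3 of P and reverse-bump: 5 enters row 2 and ejects 3; 3 enters row 1 and ejects 2. So w(3) = 2. P is now [[3], [5]].
Step i=2: Q has 2 at row 2, column 1; remove 5 from row 2 of P and reverse-bump: 5 enters row 1 and ejects 3. So w(2) = 3. P is now [[5]].
Step i=1: Q has 1 at row 1, column 1; remove that cell from P, ejecting 5. So w(1) = 5. P is now [].

So w = 5 3 2 4 1.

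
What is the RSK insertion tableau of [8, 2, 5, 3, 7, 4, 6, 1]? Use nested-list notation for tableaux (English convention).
Insert 8: appended to row 1. P = [[8]].
Insert 2: 2 bumps 8 from row 1; 8 starts row 2. P = [[2], [8]].
Insert 5: appended to row 1. P = [[2, 5], [8]].
Insert 3: 3 bumps 5 from row 1; 5 bumps 8 from row 2; 8 starts row 3. P = [[2, 3], [5], [8]].
Insert 7: appended to row 1. P = [[2, 3, 7], [5], [8]].
Insert 4: 4 bumps 7 from row 1; 7 appends to row 2. P = [[2, 3, 4], [5, 7], [8]].
Insert 6: appended to row 1. P = [[2, 3, 4, 6], [5, 7], [8]].
Insert 1: 1 bumps 2 from row 1; 2 bumps 5 from row 2; 5 bumps 8 from row 3; 8 starts row 4. P = [[1, 3, 4, 6], [2, 7], [5], [8]].

So P = [[1, 3, 4, 6], [2, 7], [5], [8]].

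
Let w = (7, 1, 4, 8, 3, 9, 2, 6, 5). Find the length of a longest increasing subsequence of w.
4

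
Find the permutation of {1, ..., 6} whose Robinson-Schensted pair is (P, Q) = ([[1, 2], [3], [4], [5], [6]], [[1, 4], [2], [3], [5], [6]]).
6 5 1 4 3 2

Reverse the RSK construction: for i from n down to 1, find the cell of Q containing i, remove the entry at that cell from P, and reverse-bump it up through P; the value ejected from row 1 is w(i).

Step i=6: Q has 6 at row 5, column 1; remove 6 from row 5 of P and reverse-bump: 6 enters row 4 and ejects 5; 5 enters row 3 and ejects 4; 4 enters row 2 and ejects 3; 3 enters row 1 and ejects 2. So w(6) = 2. P is now [[1, 3], [4], [5], [6]].
Step i=5: Q has 5 at row 4, column 1; remove 6 from row 4 of P and reverse-bump: 6 enters row 3 and ejects 5; 5 enters row 2 and ejects 4; 4 enters row 1 and ejects 3. So w(5) = 3. P is now [[1, 4], [5], [6]].
Step i=4: Q has 4 at row 1, column 2; remove that cell from P, ejecting 4. So w(4) = 4. P is now [[1], [5], [6]].
Step i=3: Q has 3 at row 3, column 1; remove 6 from row 3 of P and reverse-bump: 6 enters row 2 and ejects 5; 5 enters row 1 and ejects 1. So w(3) = 1. P is now [[5], [6]].
Step i=2: Q has 2 at row 2, column 1; remove 6 from row 2 of P and reverse-bump: 6 enters row 1 and ejects 5. So w(2) = 5. P is now [[6]].
Step i=1: Q has 1 at row 1, column 1; remove that cell from P, ejecting 6. So w(1) = 6. P is now [].

So w = 6 5 1 4 3 2.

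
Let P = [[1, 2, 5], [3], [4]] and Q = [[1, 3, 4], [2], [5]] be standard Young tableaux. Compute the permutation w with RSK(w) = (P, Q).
Reverse the RSK construction: for i from n down to 1, find the cell of Q containing i, remove the entry at that cell from P, and reverse-bump it up through P; the value ejected from row 1 is w(i).

Step i=5: Q has 5 at row 3, column 1; remove 4 from row 3 of P and reverse-bump: 4 enters row 2 and ejects 3; 3 enters row 1 and ejects 2. So w(5) = 2. P is now [[1, 3, 5], [4]].
Step i=4: Q has 4 at row 1, column 3; remove that cell from P, ejecting 5. So w(4) = 5. P is now [[1, 3], [4]].
Step i=3: Q has 3 at row 1, column 2; remove that cell from P, ejecting 3. So w(3) = 3. P is now [[1], [4]].
Step i=2: Q has 2 at row 2, column 1; remove 4 from row 2 of P and reverse-bump: 4 enters row 1 and ejects 1. So w(2) = 1. P is now [[4]].
Step i=1: Q has 1 at row 1, column 1; remove that cell from P, ejecting 4. So w(1) = 4. P is now [].

So w = 4 1 3 5 2.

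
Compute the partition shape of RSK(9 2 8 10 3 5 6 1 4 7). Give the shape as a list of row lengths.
Row-insert each entry into an empty tableau.

After inserting 9: P = [[9]].
After inserting 2: P = [[2], [9]].
After inserting 8: P = [[2, 8], [9]].
After inserting 10: P = [[2, 8, 10], [9]].
After inserting 3: P = [[2, 3, 10], [8], [9]].
After inserting 5: P = [[2, 3, 5], [8, 10], [9]].
After inserting 6: P = [[2, 3, 5, 6], [8, 10], [9]].
After inserting 1: P = [[1, 3, 5, 6], [2, 10], [8], [9]].
After inserting 4: P = [[1, 3, 4, 6], [2, 5], [8, 10], [9]].
After inserting 7: P = [[1, 3, 4, 6, 7], [2, 5], [8, 10], [9]].

The final insertion tableau P = [[1, 3, 4, 6, 7], [2, 5], [8, 10], [9]] has shape [5, 2, 2, 1].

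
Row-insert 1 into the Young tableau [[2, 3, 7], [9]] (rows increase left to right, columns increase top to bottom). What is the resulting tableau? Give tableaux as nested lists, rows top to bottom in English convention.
[[1, 3, 7], [2], [9]]

In row 1, 1 replaces 2 (the leftmost entry greater than 1); 2 is bumped to row 2. In row 2, 2 replaces 9 (the leftmost entry greater than 2); 9 is bumped to row 3. 9 starts a new row 3. The new tableau is [[1, 3, 7], [2], [9]].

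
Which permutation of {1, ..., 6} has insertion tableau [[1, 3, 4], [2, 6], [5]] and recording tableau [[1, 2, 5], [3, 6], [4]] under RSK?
Reverse the RSK construction: for i from n down to 1, find the cell of Q containing i, remove the entry at that cell from P, and reverse-bump it up through P; the value ejected from row 1 is w(i).

Step i=6: Q has 6 at row 2, column 2; remove 6 from row 2 of P and reverse-bump: 6 enters row 1 and ejects 4. So w(6) = 4. P is now [[1, 3, 6], [2], [5]].
Step i=5: Q has 5 at row 1, column 3; remove that cell from P, ejecting 6. So w(5) = 6. P is now [[1, 3], [2], [5]].
Step i=4: Q has 4 at row 3, column 1; remove 5 from row 3 of P and reverse-bump: 5 enters row 2 and ejects 2; 2 enters row 1 and ejects 1. So w(4) = 1. P is now [[2, 3], [5]].
Step i=3: Q has 3 at row 2, column 1; remove 5 from row 2 of P and reverse-bump: 5 enters row 1 and ejects 3. So w(3) = 3. P is now [[2, 5]].
Step i=2: Q has 2 at row 1, column 2; remove that cell from P, ejecting 5. So w(2) = 5. P is now [[2]].
Step i=1: Q has 1 at row 1, column 1; remove that cell from P, ejecting 2. So w(1) = 2. P is now [].

So w = 2 5 3 1 6 4.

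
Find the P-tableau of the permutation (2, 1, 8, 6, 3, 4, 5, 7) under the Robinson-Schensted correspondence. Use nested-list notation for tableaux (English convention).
Insert 2: appended to row 1. P = [[2]].
Insert 1: 1 bumps 2 from row 1; 2 starts row 2. P = [[1], [2]].
Insert 8: appended to row 1. P = [[1, 8], [2]].
Insert 6: 6 bumps 8 from row 1; 8 appends to row 2. P = [[1, 6], [2, 8]].
Insert 3: 3 bumps 6 from row 1; 6 bumps 8 from row 2; 8 starts row 3. P = [[1, 3], [2, 6], [8]].
Insert 4: appended to row 1. P = [[1, 3, 4], [2, 6], [8]].
Insert 5: appended to row 1. P = [[1, 3, 4, 5], [2, 6], [8]].
Insert 7: appended to row 1. P = [[1, 3, 4, 5, 7], [2, 6], [8]].

So P = [[1, 3, 4, 5, 7], [2, 6], [8]].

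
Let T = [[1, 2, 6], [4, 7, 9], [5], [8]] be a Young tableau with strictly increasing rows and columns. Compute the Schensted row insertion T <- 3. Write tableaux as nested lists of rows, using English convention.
In row 1, 3 replaces 6 (the leftmost entry greater than 3); 6 is bumped to row 2. In row 2, 6 replaces 7 (the leftmost entry greater than 6); 7 is bumped to row 3. 7 is appended to row 3. The new tableau is [[1, 2, 3], [4, 6, 9], [5, 7], [8]].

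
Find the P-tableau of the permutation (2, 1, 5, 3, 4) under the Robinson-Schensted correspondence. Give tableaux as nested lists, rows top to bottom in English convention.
After inserting 2: P = [[2]].
After inserting 1: P = [[1], [2]].
After inserting 5: P = [[1, 5], [2]].
After inserting 3: P = [[1, 3], [2, 5]].
After inserting 4: P = [[1, 3, 4], [2, 5]].

So P = [[1, 3, 4], [2, 5]].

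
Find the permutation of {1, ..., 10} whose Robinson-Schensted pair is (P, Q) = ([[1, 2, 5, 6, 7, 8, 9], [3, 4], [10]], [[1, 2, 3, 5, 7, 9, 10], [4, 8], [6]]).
Reverse RSK: for i = n, n-1, ..., 1, locate i in Q, remove the corresponding corner cell from P, and reverse-bump its entry up through P; the value ejected from row 1 is w(i).

So w = 3 4 10 5 6 1 7 2 8 9.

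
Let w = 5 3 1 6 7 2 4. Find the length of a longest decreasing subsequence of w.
3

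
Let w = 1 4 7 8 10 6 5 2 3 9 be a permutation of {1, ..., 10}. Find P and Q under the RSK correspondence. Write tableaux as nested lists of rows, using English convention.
P = [[1, 2, 3, 8, 9], [4, 5, 10], [6], [7]], Q = [[1, 2, 3, 4, 5], [6, 9, 10], [7], [8]]

Insert each entry of the permutation into P by Schensted row insertion, recording in Q the position of each new cell.

Insert 1: appended to row 1. P = [[1]].
Insert 4: appended to row 1. P = [[1, 4]].
Insert 7: appended to row 1. P = [[1, 4, 7]].
Insert 8: appended to row 1. P = [[1, 4, 7, 8]].
Insert 10: appended to row 1. P = [[1, 4, 7, 8, 10]].
Insert 6: 6 bumps 7 from row 1; 7 starts row 2. P = [[1, 4, 6, 8, 10], [7]].
Insert 5: 5 bumps 6 from row 1; 6 bumps 7 from row 2; 7 starts row 3. P = [[1, 4, 5, 8, 10], [6], [7]].
Insert 2: 2 bumps 4 from row 1; 4 bumps 6 from row 2; 6 bumps 7 from row 3; 7 starts row 4. P = [[1, 2, 5, 8, 10], [4], [6], [7]].
Insert 3: 3 bumps 5 from row 1; 5 appends to row 2. P = [[1, 2, 3, 8, 10], [4, 5], [6], [7]].
Insert 9: 9 bumps 10 from row 1; 10 appends to row 2. P = [[1, 2, 3, 8, 9], [4, 5, 10], [6], [7]].

So P = [[1, 2, 3, 8, 9], [4, 5, 10], [6], [7]], Q = [[1, 2, 3, 4, 5], [6, 9, 10], [7], [8]].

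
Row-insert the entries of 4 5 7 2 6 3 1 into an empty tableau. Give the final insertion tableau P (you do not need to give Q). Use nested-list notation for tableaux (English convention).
P = [[1, 3, 6], [2, 5], [4], [7]]

Insert 4: appended to row 1. P = [[4]].
Insert 5: appended to row 1. P = [[4, 5]].
Insert 7: appended to row 1. P = [[4, 5, 7]].
Insert 2: 2 bumps 4 from row 1; 4 starts row 2. P = [[2, 5, 7], [4]].
Insert 6: 6 bumps 7 from row 1; 7 appends to row 2. P = [[2, 5, 6], [4, 7]].
Insert 3: 3 bumps 5 from row 1; 5 bumps 7 from row 2; 7 starts row 3. P = [[2, 3, 6], [4, 5], [7]].
Insert 1: 1 bumps 2 from row 1; 2 bumps 4 from row 2; 4 bumps 7 from row 3; 7 starts row 4. P = [[1, 3, 6], [2, 5], [4], [7]].

So P = [[1, 3, 6], [2, 5], [4], [7]].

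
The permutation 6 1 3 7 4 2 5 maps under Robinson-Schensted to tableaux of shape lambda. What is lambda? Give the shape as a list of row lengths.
Row-insert each entry into an empty tableau.

After inserting 6: P = [[6]].
After inserting 1: P = [[1], [6]].
After inserting 3: P = [[1, 3], [6]].
After inserting 7: P = [[1, 3, 7], [6]].
After inserting 4: P = [[1, 3, 4], [6, 7]].
After inserting 2: P = [[1, 2, 4], [3, 7], [6]].
After inserting 5: P = [[1, 2, 4, 5], [3, 7], [6]].

The final insertion tableau P = [[1, 2, 4, 5], [3, 7], [6]] has shape [4, 2, 1].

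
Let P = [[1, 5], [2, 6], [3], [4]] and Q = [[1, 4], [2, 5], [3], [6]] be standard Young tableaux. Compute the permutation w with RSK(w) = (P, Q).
Reverse the RSK construction: for i from n down to 1, find the cell of Q containing i, remove the entry at that cell from P, and reverse-bump it up through P; the value ejected from row 1 is w(i).

Step i=6: Q has 6 at row 4, column 1; remove 4 from row 4 of P and reverse-bump: 4 enters row 3 and ejects 3; 3 enters row 2 and ejects 2; 2 enters row 1 and ejects 1. So w(6) = 1. P is now [[2, 5], [3, 6], [4]].
Step i=5: Q has 5 at row 2, column 2; remove 6 from row 2 of P and reverse-bump: 6 enters row 1 and ejects 5. So w(5) = 5. P is now [[2, 6], [3], [4]].
Step i=4: Q has 4 at row 1, column 2; remove that cell from P, ejecting 6. So w(4) = 6. P is now [[2], [3], [4]].
Step i=3: Q has 3 at row 3, column 1; remove 4 from row 3 of P and reverse-bump: 4 enters row 2 and ejects 3; 3 enters row 1 and ejects 2. So w(3) = 2. P is now [[3], [4]].
Step i=2: Q has 2 at row 2, column 1; remove 4 from row 2 of P and reverse-bump: 4 enters row 1 and ejects 3. So w(2) = 3. P is now [[4]].
Step i=1: Q has 1 at row 1, column 1; remove that cell from P, ejecting 4. So w(1) = 4. P is now [].

So w = 4 3 2 6 5 1.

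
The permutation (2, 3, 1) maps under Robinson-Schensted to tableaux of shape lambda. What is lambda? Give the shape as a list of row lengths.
[2, 1]

Row-insert each entry into an empty tableau.

After inserting 2: P = [[2]].
After inserting 3: P = [[2, 3]].
After inserting 1: P = [[1, 3], [2]].

The final insertion tableau P = [[1, 3], [2]] has shape [2, 1].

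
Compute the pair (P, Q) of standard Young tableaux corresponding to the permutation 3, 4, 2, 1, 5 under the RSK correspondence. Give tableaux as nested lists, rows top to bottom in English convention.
Insert each entry of the permutation into P by Schensted row insertion, recording in Q the position of each new cell.

Insert 3: appended to row 1. P = [[3]], Q = [[1]].
Insert 4: appended to row 1. P = [[3, 4]], Q = [[1, 2]].
Insert 2: 2 bumps 3 from row 1; 3 starts row 2. P = [[2, 4], [3]], Q = [[1, 2], [3]].
Insert 1: 1 bumps 2 from row 1; 2 bumps 3 from row 2; 3 starts row 3. P = [[1, 4], [2], [3]], Q = [[1, 2], [3], [4]].
Insert 5: appended to row 1. P = [[1, 4, 5], [2], [3]], Q = [[1, 2, 5], [3], [4]].

So P = [[1, 4, 5], [2], [3]], Q = [[1, 2, 5], [3], [4]].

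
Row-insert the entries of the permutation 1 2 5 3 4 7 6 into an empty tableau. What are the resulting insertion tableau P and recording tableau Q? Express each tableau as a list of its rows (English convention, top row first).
Insert each entry of the permutation into P by Schensted row insertion, recording in Q the position of each new cell.

Insert 1: appended to row 1. P = [[1]].
Insert 2: appended to row 1. P = [[1, 2]].
Insert 5: appended to row 1. P = [[1, 2, 5]].
Insert 3: 3 bumps 5 from row 1; 5 starts row 2. P = [[1, 2, 3], [5]].
Insert 4: appended to row 1. P = [[1, 2, 3, 4], [5]].
Insert 7: appended to row 1. P = [[1, 2, 3, 4, 7], [5]].
Insert 6: 6 bumps 7 from row 1; 7 appends to row 2. P = [[1, 2, 3, 4, 6], [5, 7]].

So P = [[1, 2, 3, 4, 6], [5, 7]], Q = [[1, 2, 3, 5, 6], [4, 7]].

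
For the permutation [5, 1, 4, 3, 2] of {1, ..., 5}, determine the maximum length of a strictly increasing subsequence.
2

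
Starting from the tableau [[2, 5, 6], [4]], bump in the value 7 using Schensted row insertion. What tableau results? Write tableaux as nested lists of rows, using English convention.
[[2, 5, 6, 7], [4]]

7 is larger than every entry of row 1, so it is appended to row 1. The new tableau is [[2, 5, 6, 7], [4]].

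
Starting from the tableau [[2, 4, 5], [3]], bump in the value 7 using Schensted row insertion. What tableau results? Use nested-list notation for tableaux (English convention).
7 is larger than every entry of row 1, so it is appended to row 1. The new tableau is [[2, 4, 5, 7], [3]].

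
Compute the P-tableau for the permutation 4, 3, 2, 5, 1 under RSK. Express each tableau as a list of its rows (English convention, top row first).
After inserting 4: P = [[4]].
After inserting 3: P = [[3], [4]].
After inserting 2: P = [[2], [3], [4]].
After inserting 5: P = [[2, 5], [3], [4]].
After inserting 1: P = [[1, 5], [2], [3], [4]].

So P = [[1, 5], [2], [3], [4]].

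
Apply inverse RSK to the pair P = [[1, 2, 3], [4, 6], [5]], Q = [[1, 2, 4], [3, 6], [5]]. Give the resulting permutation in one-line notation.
Reverse the RSK construction: for i from n down to 1, find the cell of Q containing i, remove the entry at that cell from P, and reverse-bump it up through P; the value ejected from row 1 is w(i).

Step i=6: Q has 6 at row 2, column 2; remove 6 from row 2 of P and reverse-bump: 6 enters row 1 and ejects 3. So w(6) = 3. P is now [[1, 2, 6], [4], [5]].
Step i=5: Q has 5 at row 3, column 1; remove 5 from row 3 of P and reverse-bump: 5 enters row 2 and ejects 4; 4 enters row 1 and ejects 2. So w(5) = 2. P is now [[1, 4, 6], [5]].
Step i=4: Q has 4 at row 1, column 3; remove that cell from P, ejecting 6. So w(4) = 6. P is now [[1, 4], [5]].
Step i=3: Q has 3 at row 2, column 1; remove 5 from row 2 of P and reverse-bump: 5 enters row 1 and ejects 4. So w(3) = 4. P is now [[1, 5]].
Step i=2: Q has 2 at row 1, column 2; remove that cell from P, ejecting 5. So w(2) = 5. P is now [[1]].
Step i=1: Q has 1 at row 1, column 1; remove that cell from P, ejecting 1. So w(1) = 1. P is now [].

So w = 1 5 4 6 2 3.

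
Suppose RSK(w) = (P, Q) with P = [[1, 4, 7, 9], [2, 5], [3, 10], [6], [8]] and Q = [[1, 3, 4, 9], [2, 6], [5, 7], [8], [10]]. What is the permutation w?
Reverse the RSK construction: for i from n down to 1, find the cell of Q containing i, remove the entry at that cell from P, and reverse-bump it up through P; the value ejected from row 1 is w(i).

Step i=10: Q has 10 at row 5, column 1; remove 8 from row 5 of P and reverse-bump: 8 enters row 4 and ejects 6; 6 enters row 3 and ejects 3; 3 enters row 2 and ejects 2; 2 enters row 1 and ejects 1. So w(10) = 1. P is now [[2, 4, 7, 9], [3, 5], [6, 10], [8]].
Step i=9: Q has 9 at row 1, column 4; remove that cell from P, ejecting 9. So w(9) = 9. P is now [[2, 4, 7], [3, 5], [6, 10], [8]].
Step i=8: Q has 8 at row 4, column 1; remove 8 from row 4 of P and reverse-bump: 8 enters row 3 and ejects 6; 6 enters row 2 and ejects 5; 5 enters row 1 and ejects 4. So w(8) = 4. P is now [[2, 5, 7], [3, 6], [8, 10]].
Step i=7: Q has 7 at row 3, column 2; remove 10 from row 3 of P and reverse-bump: 10 enters row 2 and ejects 6; 6 enters row 1 and ejects 5. So w(7) = 5. P is now [[2, 6, 7], [3, 10], [8]].
Step i=6: Q has 6 at row 2, column 2; remove 10 from row 2 of P and reverse-bump: 10 enters row 1 and ejects 7. So w(6) = 7. P is now [[2, 6, 10], [3], [8]].
Step i=5: Q has 5 at row 3, column 1; remove 8 from row 3 of P and reverse-bump: 8 enters row 2 and ejects 3; 3 enters row 1 and ejects 2. So w(5) = 2. P is now [[3, 6, 10], [8]].
Step i=4: Q has 4 at row 1, column 3; remove that cell from P, ejecting 10. So w(4) = 10. P is now [[3, 6], [8]].
Step i=3: Q has 3 at row 1, column 2; remove that cell from P, ejecting 6. So w(3) = 6. P is now [[3], [8]].
Step i=2: Q has 2 at row 2, column 1; remove 8 from row 2 of P and reverse-bump: 8 enters row 1 and ejects 3. So w(2) = 3. P is now [[8]].
Step i=1: Q has 1 at row 1, column 1; remove that cell from P, ejecting 8. So w(1) = 8. P is now [].

So w = 8 3 6 10 2 7 5 4 9 1.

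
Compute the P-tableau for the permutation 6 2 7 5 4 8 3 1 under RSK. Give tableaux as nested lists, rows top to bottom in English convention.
Insert 6: appended to row 1. P = [[6]].
Insert 2: 2 bumps 6 from row 1; 6 starts row 2. P = [[2], [6]].
Insert 7: appended to row 1. P = [[2, 7], [6]].
Insert 5: 5 bumps 7 from row 1; 7 appends to row 2. P = [[2, 5], [6, 7]].
Insert 4: 4 bumps 5 from row 1; 5 bumps 6 from row 2; 6 starts row 3. P = [[2, 4], [5, 7], [6]].
Insert 8: appended to row 1. P = [[2, 4, 8], [5, 7], [6]].
Insert 3: 3 bumps 4 from row 1; 4 bumps 5 from row 2; 5 bumps 6 from row 3; 6 starts row 4. P = [[2, 3, 8], [4, 7], [5], [6]].
Insert 1: 1 bumps 2 from row 1; 2 bumps 4 from row 2; 4 bumps 5 from row 3; 5 bumps 6 from row 4; 6 starts row 5. P = [[1, 3, 8], [2, 7], [4], [5], [6]].

So P = [[1, 3, 8], [2, 7], [4], [5], [6]].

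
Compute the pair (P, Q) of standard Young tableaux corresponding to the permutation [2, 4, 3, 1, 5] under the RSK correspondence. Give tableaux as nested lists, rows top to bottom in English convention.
Insert each entry of the permutation into P by Schensted row insertion, recording in Q the position of each new cell.

Insert 2: appended to row 1. P = [[2]], Q = [[1]].
Insert 4: appended to row 1. P = [[2, 4]], Q = [[1, 2]].
Insert 3: 3 bumps 4 from row 1; 4 starts row 2. P = [[2, 3], [4]], Q = [[1, 2], [3]].
Insert 1: 1 bumps 2 from row 1; 2 bumps 4 from row 2; 4 starts row 3. P = [[1, 3], [2], [4]], Q = [[1, 2], [3], [4]].
Insert 5: appended to row 1. P = [[1, 3, 5], [2], [4]], Q = [[1, 2, 5], [3], [4]].

So P = [[1, 3, 5], [2], [4]], Q = [[1, 2, 5], [3], [4]].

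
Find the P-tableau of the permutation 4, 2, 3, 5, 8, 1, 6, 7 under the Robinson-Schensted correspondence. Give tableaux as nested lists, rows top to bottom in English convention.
P = [[1, 3, 5, 6, 7], [2, 8], [4]]

Insert 4: appended to row 1. P = [[4]].
Insert 2: 2 bumps 4 from row 1; 4 starts row 2. P = [[2], [4]].
Insert 3: appended to row 1. P = [[2, 3], [4]].
Insert 5: appended to row 1. P = [[2, 3, 5], [4]].
Insert 8: appended to row 1. P = [[2, 3, 5, 8], [4]].
Insert 1: 1 bumps 2 from row 1; 2 bumps 4 from row 2; 4 starts row 3. P = [[1, 3, 5, 8], [2], [4]].
Insert 6: 6 bumps 8 from row 1; 8 appends to row 2. P = [[1, 3, 5, 6], [2, 8], [4]].
Insert 7: appended to row 1. P = [[1, 3, 5, 6, 7], [2, 8], [4]].

So P = [[1, 3, 5, 6, 7], [2, 8], [4]].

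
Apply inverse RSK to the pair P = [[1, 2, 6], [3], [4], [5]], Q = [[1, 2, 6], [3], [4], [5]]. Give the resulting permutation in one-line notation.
1 5 4 3 2 6

Reverse the RSK construction: for i from n down to 1, find the cell of Q containing i, remove the entry at that cell from P, and reverse-bump it up through P; the value ejected from row 1 is w(i).

Step i=6: Q has 6 at row 1, column 3; remove that cell from P, ejecting 6. So w(6) = 6. P is now [[1, 2], [3], [4], [5]].
Step i=5: Q has 5 at row 4, column 1; remove 5 from row 4 of P and reverse-bump: 5 enters row 3 and ejects 4; 4 enters row 2 and ejects 3; 3 enters row 1 and ejects 2. So w(5) = 2. P is now [[1, 3], [4], [5]].
Step i=4: Q has 4 at row 3, column 1; remove 5 from row 3 of P and reverse-bump: 5 enters row 2 and ejects 4; 4 enters row 1 and ejects 3. So w(4) = 3. P is now [[1, 4], [5]].
Step i=3: Q has 3 at row 2, column 1; remove 5 from row 2 of P and reverse-bump: 5 enters row 1 and ejects 4. So w(3) = 4. P is now [[1, 5]].
Step i=2: Q has 2 at row 1, column 2; remove that cell from P, ejecting 5. So w(2) = 5. P is now [[1]].
Step i=1: Q has 1 at row 1, column 1; remove that cell from P, ejecting 1. So w(1) = 1. P is now [].

So w = 1 5 4 3 2 6.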